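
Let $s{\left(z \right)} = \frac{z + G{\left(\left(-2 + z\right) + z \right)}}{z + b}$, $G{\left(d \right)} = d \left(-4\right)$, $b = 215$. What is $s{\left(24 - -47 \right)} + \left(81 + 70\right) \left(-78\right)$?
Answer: $- \frac{3368997}{286} \approx -11780.0$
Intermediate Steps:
$G{\left(d \right)} = - 4 d$
$s{\left(z \right)} = \frac{8 - 7 z}{215 + z}$ ($s{\left(z \right)} = \frac{z - 4 \left(\left(-2 + z\right) + z\right)}{z + 215} = \frac{z - 4 \left(-2 + 2 z\right)}{215 + z} = \frac{z - \left(-8 + 8 z\right)}{215 + z} = \frac{8 - 7 z}{215 + z}$)
$s{\left(24 - -47 \right)} + \left(81 + 70\right) \left(-78\right) = \frac{8 - 7 \left(24 - -47\right)}{215 + \left(24 - -47\right)} + \left(81 + 70\right) \left(-78\right) = \frac{8 - 7 \left(24 + 47\right)}{215 + \left(24 + 47\right)} + 151 \left(-78\right) = \frac{8 - 497}{215 + 71} - 11778 = \frac{8 - 497}{286} - 11778 = \frac{1}{286} \left(-489\right) - 11778 = - \frac{489}{286} - 11778 = - \frac{3368997}{286}$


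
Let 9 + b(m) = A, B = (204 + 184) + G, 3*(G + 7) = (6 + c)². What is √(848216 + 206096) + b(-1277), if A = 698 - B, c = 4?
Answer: 824/3 + 2*√263578 ≈ 1301.5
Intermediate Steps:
G = 79/3 (G = -7 + (6 + 4)²/3 = -7 + (⅓)*10² = -7 + (⅓)*100 = -7 + 100/3 = 79/3 ≈ 26.333)
B = 1243/3 (B = (204 + 184) + 79/3 = 388 + 79/3 = 1243/3 ≈ 414.33)
A = 851/3 (A = 698 - 1*1243/3 = 698 - 1243/3 = 851/3 ≈ 283.67)
b(m) = 824/3 (b(m) = -9 + 851/3 = 824/3)
√(848216 + 206096) + b(-1277) = √(848216 + 206096) + 824/3 = √1054312 + 824/3 = 2*√263578 + 824/3 = 824/3 + 2*√263578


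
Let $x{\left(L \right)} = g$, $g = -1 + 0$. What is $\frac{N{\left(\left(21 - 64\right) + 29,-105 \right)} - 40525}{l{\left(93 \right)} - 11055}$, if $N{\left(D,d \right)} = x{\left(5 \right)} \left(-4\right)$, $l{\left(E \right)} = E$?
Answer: $\frac{13507}{3654} \approx 3.6965$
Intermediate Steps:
$g = -1$
$x{\left(L \right)} = -1$
$N{\left(D,d \right)} = 4$ ($N{\left(D,d \right)} = \left(-1\right) \left(-4\right) = 4$)
$\frac{N{\left(\left(21 - 64\right) + 29,-105 \right)} - 40525}{l{\left(93 \right)} - 11055} = \frac{4 - 40525}{93 - 11055} = - \frac{40521}{-10962} = \left(-40521\right) \left(- \frac{1}{10962}\right) = \frac{13507}{3654}$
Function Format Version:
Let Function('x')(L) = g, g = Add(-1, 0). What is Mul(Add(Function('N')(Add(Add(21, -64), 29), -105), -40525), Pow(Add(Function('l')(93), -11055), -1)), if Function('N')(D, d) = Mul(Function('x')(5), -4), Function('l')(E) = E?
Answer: Rational(13507, 3654) ≈ 3.6965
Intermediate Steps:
g = -1
Function('x')(L) = -1
Function('N')(D, d) = 4 (Function('N')(D, d) = Mul(-1, -4) = 4)
Mul(Add(Function('N')(Add(Add(21, -64), 29), -105), -40525), Pow(Add(Function('l')(93), -11055), -1)) = Mul(Add(4, -40525), Pow(Add(93, -11055), -1)) = Mul(-40521, Pow(-10962, -1)) = Mul(-40521, Rational(-1, 10962)) = Rational(13507, 3654)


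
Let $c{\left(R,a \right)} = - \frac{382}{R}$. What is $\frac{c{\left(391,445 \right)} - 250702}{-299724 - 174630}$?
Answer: $\frac{49012432}{92736207} \approx 0.52851$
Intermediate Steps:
$\frac{c{\left(391,445 \right)} - 250702}{-299724 - 174630} = \frac{- \frac{382}{391} - 250702}{-299724 - 174630} = \frac{\left(-382\right) \frac{1}{391} - 250702}{-474354} = \left(- \frac{382}{391} - 250702\right) \left(- \frac{1}{474354}\right) = \left(- \frac{98024864}{391}\right) \left(- \frac{1}{474354}\right) = \frac{49012432}{92736207}$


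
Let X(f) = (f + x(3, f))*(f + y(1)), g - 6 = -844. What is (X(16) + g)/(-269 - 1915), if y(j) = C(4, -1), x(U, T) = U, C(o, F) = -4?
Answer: 305/1092 ≈ 0.27930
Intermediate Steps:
g = -838 (g = 6 - 844 = -838)
y(j) = -4
X(f) = (-4 + f)*(3 + f) (X(f) = (f + 3)*(f - 4) = (3 + f)*(-4 + f) = (-4 + f)*(3 + f))
(X(16) + g)/(-269 - 1915) = ((-12 + 16² - 1*16) - 838)/(-269 - 1915) = ((-12 + 256 - 16) - 838)/(-2184) = (228 - 838)*(-1/2184) = -610*(-1/2184) = 305/1092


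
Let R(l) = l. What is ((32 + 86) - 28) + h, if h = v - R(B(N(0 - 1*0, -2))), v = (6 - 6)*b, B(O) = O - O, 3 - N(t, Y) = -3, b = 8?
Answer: 90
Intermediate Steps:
N(t, Y) = 6 (N(t, Y) = 3 - 1*(-3) = 3 + 3 = 6)
B(O) = 0
v = 0 (v = (6 - 6)*8 = 0*8 = 0)
h = 0 (h = 0 - 1*0 = 0 + 0 = 0)
((32 + 86) - 28) + h = ((32 + 86) - 28) + 0 = (118 - 28) + 0 = 90 + 0 = 90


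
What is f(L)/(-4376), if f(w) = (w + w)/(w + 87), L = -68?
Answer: 17/10393 ≈ 0.0016357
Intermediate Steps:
f(w) = 2*w/(87 + w) (f(w) = (2*w)/(87 + w) = 2*w/(87 + w))
f(L)/(-4376) = (2*(-68)/(87 - 68))/(-4376) = (2*(-68)/19)*(-1/4376) = (2*(-68)*(1/19))*(-1/4376) = -136/19*(-1/4376) = 17/10393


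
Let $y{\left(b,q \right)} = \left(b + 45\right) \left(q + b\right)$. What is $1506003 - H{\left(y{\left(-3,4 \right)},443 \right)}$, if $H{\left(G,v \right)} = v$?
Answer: $1505560$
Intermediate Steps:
$y{\left(b,q \right)} = \left(45 + b\right) \left(b + q\right)$
$1506003 - H{\left(y{\left(-3,4 \right)},443 \right)} = 1506003 - 443 = 1505560$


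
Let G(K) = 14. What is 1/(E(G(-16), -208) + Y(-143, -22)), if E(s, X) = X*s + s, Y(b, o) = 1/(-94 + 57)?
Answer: -37/107227 ≈ -0.00034506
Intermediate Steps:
Y(b, o) = -1/37 (Y(b, o) = 1/(-37) = -1/37)
E(s, X) = s + X*s
1/(E(G(-16), -208) + Y(-143, -22)) = 1/(14*(1 - 208) - 1/37) = 1/(14*(-207) - 1/37) = 1/(-2898 - 1/37) = 1/(-107227/37) = -37/107227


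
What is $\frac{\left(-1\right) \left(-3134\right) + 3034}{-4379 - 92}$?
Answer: $- \frac{6168}{4471} \approx -1.3796$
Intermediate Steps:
$\frac{\left(-1\right) \left(-3134\right) + 3034}{-4379 - 92} = \frac{3134 + 3034}{-4471} = 6168 \left(- \frac{1}{4471}\right) = - \frac{6168}{4471}$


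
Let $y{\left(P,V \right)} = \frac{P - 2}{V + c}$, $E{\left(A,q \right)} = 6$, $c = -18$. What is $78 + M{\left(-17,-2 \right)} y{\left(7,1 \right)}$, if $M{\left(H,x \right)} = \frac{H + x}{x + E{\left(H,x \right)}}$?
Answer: $\frac{5399}{68} \approx 79.397$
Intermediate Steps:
$M{\left(H,x \right)} = \frac{H + x}{6 + x}$ ($M{\left(H,x \right)} = \frac{H + x}{x + 6} = \frac{H + x}{6 + x}$)
$y{\left(P,V \right)} = \frac{-2 + P}{-18 + V}$ ($y{\left(P,V \right)} = \frac{P - 2}{V - 18} = \frac{-2 + P}{-18 + V}$)
$78 + M{\left(-17,-2 \right)} y{\left(7,1 \right)} = 78 + \frac{-17 - 2}{6 - 2} \frac{-2 + 7}{-18 + 1} = 78 + \frac{1}{4} \left(-19\right) \frac{1}{-17} \cdot 5 = 78 + \frac{1}{4} \left(-19\right) \left(\left(- \frac{1}{17}\right) 5\right) = 78 - - \frac{95}{68} = 78 + \frac{95}{68} = \frac{5399}{68}$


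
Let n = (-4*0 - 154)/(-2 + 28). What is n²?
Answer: 5929/169 ≈ 35.083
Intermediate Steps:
n = -77/13 (n = (0 - 154)/26 = -154*1/26 = -77/13 ≈ -5.9231)
n² = (-77/13)² = 5929/169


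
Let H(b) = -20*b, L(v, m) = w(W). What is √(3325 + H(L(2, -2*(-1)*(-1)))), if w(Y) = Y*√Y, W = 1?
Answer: √3305 ≈ 57.489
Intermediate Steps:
w(Y) = Y^(3/2)
L(v, m) = 1 (L(v, m) = 1^(3/2) = 1)
√(3325 + H(L(2, -2*(-1)*(-1)))) = √(3325 - 20*1) = √(3325 - 20) = √3305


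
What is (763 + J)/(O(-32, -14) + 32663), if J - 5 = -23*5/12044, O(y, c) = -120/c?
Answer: 64747739/2754474844 ≈ 0.023506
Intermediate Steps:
J = 60105/12044 (J = 5 - 23*5/12044 = 5 - 115*1/12044 = 5 - 115/12044 = 60105/12044 ≈ 4.9904)
(763 + J)/(O(-32, -14) + 32663) = (763 + 60105/12044)/(-120/(-14) + 32663) = 9249677/(12044*(-120*(-1/14) + 32663)) = 9249677/(12044*(60/7 + 32663)) = 9249677/(12044*(228701/7)) = (9249677/12044)*(7/228701) = 64747739/2754474844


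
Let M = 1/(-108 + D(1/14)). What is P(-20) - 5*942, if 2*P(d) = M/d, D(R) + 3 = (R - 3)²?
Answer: -945532451/200750 ≈ -4710.0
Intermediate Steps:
D(R) = -3 + (-3 + R)² (D(R) = -3 + (R - 3)² = -3 + (-3 + R)²)
M = -196/20075 (M = 1/(-108 + (-3 + (-3 + 1/14)²)) = 1/(-108 + (-3 + (-41/14)²)) = 1/(-108 + (-3 + 1681/196)) = 1/(-108 + 1093/196) = 1/(-20075/196) = -196/20075 ≈ -0.0097634)
P(d) = -98/(20075*d) (P(d) = (-196/(20075*d))/2 = -98/(20075*d))
P(-20) - 5*942 = -98/20075/(-20) - 5*942 = -98/20075*(-1/20) - 4710 = 49/200750 - 4710 = -945532451/200750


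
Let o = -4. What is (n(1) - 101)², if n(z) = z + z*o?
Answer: 10816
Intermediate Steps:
n(z) = -3*z (n(z) = z + z*(-4) = z - 4*z = -3*z)
(n(1) - 101)² = (-3*1 - 101)² = (-3 - 101)² = (-104)² = 10816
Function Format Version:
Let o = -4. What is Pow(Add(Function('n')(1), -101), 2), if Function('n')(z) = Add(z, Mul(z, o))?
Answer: 10816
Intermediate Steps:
Function('n')(z) = Mul(-3, z) (Function('n')(z) = Add(z, Mul(z, -4)) = Add(z, Mul(-4, z)) = Mul(-3, z))
Pow(Add(Function('n')(1), -101), 2) = Pow(Add(Mul(-3, 1), -101), 2) = Pow(Add(-3, -101), 2) = Pow(-104, 2) = 10816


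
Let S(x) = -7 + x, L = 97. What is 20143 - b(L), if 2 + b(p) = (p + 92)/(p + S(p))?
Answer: 3766926/187 ≈ 20144.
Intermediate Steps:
b(p) = -2 + (92 + p)/(-7 + 2*p) (b(p) = -2 + (p + 92)/(p + (-7 + p)) = -2 + (92 + p)/(-7 + 2*p))
20143 - b(L) = 20143 - (106 - 3*97)/(-7 + 2*97) = 20143 - (106 - 291)/(-7 + 194) = 20143 - (-185)/187 = 20143 - 1*(-185/187) = 20143 + 185/187 = 3766926/187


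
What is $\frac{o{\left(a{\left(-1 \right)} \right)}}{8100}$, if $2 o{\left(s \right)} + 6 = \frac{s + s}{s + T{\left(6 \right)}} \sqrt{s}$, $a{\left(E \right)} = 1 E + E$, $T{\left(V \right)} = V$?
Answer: $- \frac{1}{2700} - \frac{i \sqrt{2}}{16200} \approx -0.00037037 - 8.7297 \cdot 10^{-5} i$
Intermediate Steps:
$a{\left(E \right)} = 2 E$ ($a{\left(E \right)} = E + E = 2 E$)
$o{\left(s \right)} = -3 + \frac{s^{\frac{3}{2}}}{6 + s}$ ($o{\left(s \right)} = -3 + \frac{\frac{s + s}{s + 6} \sqrt{s}}{2} = -3 + \frac{\frac{2 s}{6 + s} \sqrt{s}}{2} = -3 + \frac{2 s^{\frac{3}{2}} \frac{1}{6 + s}}{2} = -3 + \frac{s^{\frac{3}{2}}}{6 + s}$)
$\frac{o{\left(a{\left(-1 \right)} \right)}}{8100} = \frac{\frac{1}{6 + 2 \left(-1\right)} \left(-18 + \left(2 \left(-1\right)\right)^{\frac{3}{2}} - 3 \cdot 2 \left(-1\right)\right)}{8100} = \frac{-18 + \left(-2\right)^{\frac{3}{2}} - -6}{6 - 2} \cdot \frac{1}{8100} = \frac{-18 - 2 i \sqrt{2} + 6}{4} \cdot \frac{1}{8100} = \frac{-12 - 2 i \sqrt{2}}{4} \cdot \frac{1}{8100} = \left(-3 - \frac{i \sqrt{2}}{2}\right) \frac{1}{8100} = - \frac{1}{2700} - \frac{i \sqrt{2}}{16200}$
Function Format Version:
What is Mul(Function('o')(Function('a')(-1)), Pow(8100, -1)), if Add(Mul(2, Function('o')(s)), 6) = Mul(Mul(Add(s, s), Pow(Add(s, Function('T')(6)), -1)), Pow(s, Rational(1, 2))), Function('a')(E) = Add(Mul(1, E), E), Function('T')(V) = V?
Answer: Add(Rational(-1, 2700), Mul(Rational(-1, 16200), I, Pow(2, Rational(1, 2)))) ≈ Add(-0.00037037, Mul(-8.7297e-5, I))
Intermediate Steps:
Function('a')(E) = Mul(2, E) (Function('a')(E) = Add(E, E) = Mul(2, E))
Function('o')(s) = Add(-3, Mul(Pow(s, Rational(3, 2)), Pow(Add(6, s), -1))) (Function('o')(s) = Add(-3, Mul(Rational(1, 2), Mul(Mul(Add(s, s), Pow(Add(s, 6), -1)), Pow(s, Rational(1, 2))))) = Add(-3, Mul(Rational(1, 2), Mul(Mul(Mul(2, s), Pow(Add(6, s), -1)), Pow(s, Rational(1, 2))))) = Add(-3, Mul(Rational(1, 2), Mul(Mul(2, s, Pow(Add(6, s), -1)), Pow(s, Rational(1, 2))))) = Add(-3, Mul(Rational(1, 2), Mul(2, Pow(s, Rational(3, 2)), Pow(Add(6, s), -1)))) = Add(-3, Mul(Pow(s, Rational(3, 2)), Pow(Add(6, s), -1))))
Mul(Function('o')(Function('a')(-1)), Pow(8100, -1)) = Mul(Mul(Pow(Add(6, Mul(2, -1)), -1), Add(-18, Pow(Mul(2, -1), Rational(3, 2)), Mul(-3, Mul(2, -1)))), Pow(8100, -1)) = Mul(Mul(Pow(Add(6, -2), -1), Add(-18, Pow(-2, Rational(3, 2)), Mul(-3, -2))), Rational(1, 8100)) = Mul(Mul(Pow(4, -1), Add(-18, Mul(-2, I, Pow(2, Rational(1, 2))), 6)), Rational(1, 8100)) = Mul(Mul(Rational(1, 4), Add(-12, Mul(-2, I, Pow(2, Rational(1, 2))))), Rational(1, 8100)) = Mul(Add(-3, Mul(Rational(-1, 2), I, Pow(2, Rational(1, 2)))), Rational(1, 8100)) = Add(Rational(-1, 2700), Mul(Rational(-1, 16200), I, Pow(2, Rational(1, 2))))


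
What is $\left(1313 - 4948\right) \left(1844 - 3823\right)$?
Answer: $7193665$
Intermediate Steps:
$\left(1313 - 4948\right) \left(1844 - 3823\right) = \left(-3635\right) \left(-1979\right) = 7193665$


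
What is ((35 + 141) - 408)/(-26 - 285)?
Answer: 232/311 ≈ 0.74598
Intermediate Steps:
((35 + 141) - 408)/(-26 - 285) = (176 - 408)/(-311) = -232*(-1/311) = 232/311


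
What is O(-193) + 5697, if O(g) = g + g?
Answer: 5311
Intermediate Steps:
O(g) = 2*g
O(-193) + 5697 = 2*(-193) + 5697 = -386 + 5697 = 5311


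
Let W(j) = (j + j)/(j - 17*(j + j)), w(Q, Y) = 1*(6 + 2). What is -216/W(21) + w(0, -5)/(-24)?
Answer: 10691/3 ≈ 3563.7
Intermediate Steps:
w(Q, Y) = 8 (w(Q, Y) = 1*8 = 8)
W(j) = -2/33 (W(j) = (2*j)/(j - 34*j) = (2*j)/((-33*j)) = (2*j)*(-1/(33*j)) = -2/33)
-216/W(21) + w(0, -5)/(-24) = -216/(-2/33) + 8/(-24) = -216*(-33/2) + 8*(-1/24) = 3564 - ⅓ = 10691/3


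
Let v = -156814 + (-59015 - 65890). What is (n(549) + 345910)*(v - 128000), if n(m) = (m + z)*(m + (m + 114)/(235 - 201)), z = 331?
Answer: -346700120610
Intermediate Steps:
n(m) = (331 + m)*(57/17 + 35*m/34) (n(m) = (m + 331)*(m + (m + 114)/(235 - 201)) = (331 + m)*(m + (114 + m)/34) = (331 + m)*(m + (114 + m)*(1/34)) = (331 + m)*(m + (57/17 + m/34)) = (331 + m)*(57/17 + 35*m/34))
v = -281719 (v = -156814 - 124905 = -281719)
(n(549) + 345910)*(v - 128000) = ((18867/17 + (35/34)*549² + (11699/34)*549) + 345910)*(-281719 - 128000) = ((18867/17 + (35/34)*301401 + 6422751/34) + 345910)*(-409719) = ((18867/17 + 10549035/34 + 6422751/34) + 345910)*(-409719) = (500280 + 345910)*(-409719) = 846190*(-409719) = -346700120610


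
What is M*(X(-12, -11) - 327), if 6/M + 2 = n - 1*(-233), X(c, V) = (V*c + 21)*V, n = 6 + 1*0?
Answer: -4020/79 ≈ -50.886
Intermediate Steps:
n = 6 (n = 6 + 0 = 6)
X(c, V) = V*(21 + V*c) (X(c, V) = (21 + V*c)*V = V*(21 + V*c))
M = 2/79 (M = 6/(-2 + (6 - 1*(-233))) = 6/(-2 + (6 + 233)) = 6/(-2 + 239) = 6/237 = 6*(1/237) = 2/79 ≈ 0.025316)
M*(X(-12, -11) - 327) = 2*(-11*(21 - 11*(-12)) - 327)/79 = 2*(-11*(21 + 132) - 327)/79 = 2*(-11*153 - 327)/79 = 2*(-1683 - 327)/79 = (2/79)*(-2010) = -4020/79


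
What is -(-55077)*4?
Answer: 220308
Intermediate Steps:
-(-55077)*4 = -1*(-220308) = 220308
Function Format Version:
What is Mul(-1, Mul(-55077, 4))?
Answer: 220308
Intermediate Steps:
Mul(-1, Mul(-55077, 4)) = Mul(-1, -220308) = 220308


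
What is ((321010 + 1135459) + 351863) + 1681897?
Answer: 3490229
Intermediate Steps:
((321010 + 1135459) + 351863) + 1681897 = (1456469 + 351863) + 1681897 = 1808332 + 1681897 = 3490229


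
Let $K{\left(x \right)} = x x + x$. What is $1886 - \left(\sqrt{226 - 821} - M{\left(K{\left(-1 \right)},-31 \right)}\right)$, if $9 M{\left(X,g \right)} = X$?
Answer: $1886 - i \sqrt{595} \approx 1886.0 - 24.393 i$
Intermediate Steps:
$K{\left(x \right)} = x + x^{2}$ ($K{\left(x \right)} = x^{2} + x = x + x^{2}$)
$M{\left(X,g \right)} = \frac{X}{9}$
$1886 - \left(\sqrt{226 - 821} - M{\left(K{\left(-1 \right)},-31 \right)}\right) = 1886 - \left(\sqrt{226 - 821} - \frac{\left(-1\right) \left(1 - 1\right)}{9}\right) = 1886 - \left(\sqrt{-595} - \frac{\left(-1\right) 0}{9}\right) = 1886 - \left(i \sqrt{595} - \frac{1}{9} \cdot 0\right) = 1886 - \left(i \sqrt{595} - 0\right) = 1886 - \left(i \sqrt{595} + 0\right) = 1886 - i \sqrt{595}$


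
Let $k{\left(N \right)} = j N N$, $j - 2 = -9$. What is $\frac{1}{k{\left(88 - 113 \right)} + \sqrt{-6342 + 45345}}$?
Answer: $- \frac{4375}{19101622} - \frac{\sqrt{39003}}{19101622} \approx -0.00023938$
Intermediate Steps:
$j = -7$ ($j = 2 - 9 = -7$)
$k{\left(N \right)} = - 7 N^{2}$ ($k{\left(N \right)} = - 7 N N = - 7 N^{2}$)
$\frac{1}{k{\left(88 - 113 \right)} + \sqrt{-6342 + 45345}} = \frac{1}{- 7 \left(88 - 113\right)^{2} + \sqrt{-6342 + 45345}} = \frac{1}{- 7 \left(-25\right)^{2} + \sqrt{39003}} = \frac{1}{\left(-7\right) 625 + \sqrt{39003}} = \frac{1}{-4375 + \sqrt{39003}}$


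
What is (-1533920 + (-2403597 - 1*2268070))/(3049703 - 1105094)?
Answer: -2068529/648203 ≈ -3.1912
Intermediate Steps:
(-1533920 + (-2403597 - 1*2268070))/(3049703 - 1105094) = (-1533920 + (-2403597 - 2268070))/1944609 = (-1533920 - 4671667)*(1/1944609) = -6205587*1/1944609 = -2068529/648203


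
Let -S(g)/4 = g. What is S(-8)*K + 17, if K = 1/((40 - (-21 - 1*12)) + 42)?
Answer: 1987/115 ≈ 17.278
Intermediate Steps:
S(g) = -4*g
K = 1/115 (K = 1/((40 - (-21 - 12)) + 42) = 1/((40 - 1*(-33)) + 42) = 1/((40 + 33) + 42) = 1/(73 + 42) = 1/115 ≈ 0.0086956)
S(-8)*K + 17 = -4*(-8)*(1/115) + 17 = 32*(1/115) + 17 = 32/115 + 17 = 1987/115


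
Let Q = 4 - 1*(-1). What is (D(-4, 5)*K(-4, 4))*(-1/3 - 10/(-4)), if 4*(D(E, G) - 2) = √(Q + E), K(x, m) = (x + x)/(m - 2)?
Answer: -39/2 ≈ -19.500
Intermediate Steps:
Q = 5 (Q = 4 + 1 = 5)
K(x, m) = 2*x/(-2 + m) (K(x, m) = (2*x)/(-2 + m) = 2*x/(-2 + m))
D(E, G) = 2 + √(5 + E)/4
(D(-4, 5)*K(-4, 4))*(-1/3 - 10/(-4)) = ((2 + √(5 - 4)/4)*(2*(-4)/(-2 + 4)))*(-1/3 - 10/(-4)) = ((2 + √1/4)*(2*(-4)/2))*(-1*⅓ - 10*(-¼)) = ((2 + (¼)*1)*(2*(-4)*(½)))*(-⅓ + 5/2) = ((2 + ¼)*(-4))*(13/6) = ((9/4)*(-4))*(13/6) = -9*13/6 = -39/2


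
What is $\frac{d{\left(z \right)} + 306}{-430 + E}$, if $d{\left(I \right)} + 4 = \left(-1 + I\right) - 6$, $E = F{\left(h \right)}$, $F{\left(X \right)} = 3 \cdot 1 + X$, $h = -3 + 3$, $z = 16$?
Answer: $- \frac{311}{427} \approx -0.72834$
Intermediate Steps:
$h = 0$
$F{\left(X \right)} = 3 + X$
$E = 3$ ($E = 3 + 0 = 3$)
$d{\left(I \right)} = -11 + I$ ($d{\left(I \right)} = -4 + \left(\left(-1 + I\right) - 6\right) = -4 + \left(-7 + I\right) = -11 + I$)
$\frac{d{\left(z \right)} + 306}{-430 + E} = \frac{\left(-11 + 16\right) + 306}{-430 + 3} = \frac{5 + 306}{-427} = 311 \left(- \frac{1}{427}\right) = - \frac{311}{427}$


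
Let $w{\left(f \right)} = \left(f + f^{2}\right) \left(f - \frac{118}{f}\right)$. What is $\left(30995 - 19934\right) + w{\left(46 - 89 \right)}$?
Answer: $-61641$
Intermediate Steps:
$\left(30995 - 19934\right) + w{\left(46 - 89 \right)} = \left(30995 - 19934\right) + \left(-118 + \left(46 - 89\right)^{2} + \left(46 - 89\right)^{3} - 118 \left(46 - 89\right)\right) = 11061 + \left(-118 + \left(-43\right)^{2} + \left(-43\right)^{3} - -5074\right) = 11061 + \left(-118 + 1849 - 79507 + 5074\right) = 11061 - 72702 = -61641$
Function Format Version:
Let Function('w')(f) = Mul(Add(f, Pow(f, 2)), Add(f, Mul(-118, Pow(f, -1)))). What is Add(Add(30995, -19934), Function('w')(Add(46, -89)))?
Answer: -61641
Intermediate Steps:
Add(Add(30995, -19934), Function('w')(Add(46, -89))) = Add(Add(30995, -19934), Add(-118, Pow(Add(46, -89), 2), Pow(Add(46, -89), 3), Mul(-118, Add(46, -89)))) = Add(11061, Add(-118, Pow(-43, 2), Pow(-43, 3), Mul(-118, -43))) = Add(11061, Add(-118, 1849, -79507, 5074)) = Add(11061, -72702) = -61641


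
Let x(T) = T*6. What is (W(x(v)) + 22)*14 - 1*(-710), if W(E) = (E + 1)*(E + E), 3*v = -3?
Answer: 1858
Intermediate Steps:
v = -1 (v = (1/3)*(-3) = -1)
x(T) = 6*T
W(E) = 2*E*(1 + E) (W(E) = (1 + E)*(2*E) = 2*E*(1 + E))
(W(x(v)) + 22)*14 - 1*(-710) = (2*(6*(-1))*(1 + 6*(-1)) + 22)*14 - 1*(-710) = (2*(-6)*(1 - 6) + 22)*14 + 710 = (2*(-6)*(-5) + 22)*14 + 710 = (60 + 22)*14 + 710 = 82*14 + 710 = 1148 + 710 = 1858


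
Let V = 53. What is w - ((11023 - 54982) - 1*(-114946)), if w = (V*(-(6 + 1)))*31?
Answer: -82488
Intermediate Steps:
w = -11501 (w = (53*(-(6 + 1)))*31 = (53*(-1*7))*31 = (53*(-7))*31 = -371*31 = -11501)
w - ((11023 - 54982) - 1*(-114946)) = -11501 - ((11023 - 54982) - 1*(-114946)) = -11501 - (-43959 + 114946) = -11501 - 1*70987 = -11501 - 70987 = -82488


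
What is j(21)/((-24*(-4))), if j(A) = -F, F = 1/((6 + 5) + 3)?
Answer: -1/1344 ≈ -0.00074405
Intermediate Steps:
F = 1/14 (F = 1/(11 + 3) = 1/14 ≈ 0.071429)
j(A) = -1/14 (j(A) = -1*1/14 = -1/14)
j(21)/((-24*(-4))) = -1/(14*((-24*(-4)))) = -1/14/96 = -1/14*1/96 = -1/1344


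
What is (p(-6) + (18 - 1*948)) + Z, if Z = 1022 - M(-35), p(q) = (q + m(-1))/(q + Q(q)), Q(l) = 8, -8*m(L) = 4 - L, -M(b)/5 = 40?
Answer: 4619/16 ≈ 288.69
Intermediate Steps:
M(b) = -200 (M(b) = -5*40 = -200)
m(L) = -1/2 + L/8 (m(L) = -(4 - L)/8 = -1/2 + L/8)
p(q) = (-5/8 + q)/(8 + q) (p(q) = (q + (-1/2 + (1/8)*(-1)))/(q + 8) = (q + (-1/2 - 1/8))/(8 + q) = (q - 5/8)/(8 + q) = (-5/8 + q)/(8 + q))
Z = 1222 (Z = 1022 - 1*(-200) = 1022 + 200 = 1222)
(p(-6) + (18 - 1*948)) + Z = ((-5/8 - 6)/(8 - 6) + (18 - 1*948)) + 1222 = (-53/8/2 + (18 - 948)) + 1222 = ((1/2)*(-53/8) - 930) + 1222 = (-53/16 - 930) + 1222 = -14933/16 + 1222 = 4619/16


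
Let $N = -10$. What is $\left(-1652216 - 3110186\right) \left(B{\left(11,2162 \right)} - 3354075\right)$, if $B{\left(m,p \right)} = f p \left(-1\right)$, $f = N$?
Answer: $15870490356910$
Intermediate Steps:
$f = -10$
$B{\left(m,p \right)} = 10 p$ ($B{\left(m,p \right)} = - 10 p \left(-1\right) = 10 p$)
$\left(-1652216 - 3110186\right) \left(B{\left(11,2162 \right)} - 3354075\right) = \left(-1652216 - 3110186\right) \left(10 \cdot 2162 - 3354075\right) = - 4762402 \left(21620 - 3354075\right) = \left(-4762402\right) \left(-3332455\right) = 15870490356910$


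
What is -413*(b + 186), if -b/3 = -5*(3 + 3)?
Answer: -113988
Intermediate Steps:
b = 90 (b = -(-15)*(3 + 3) = -(-15)*6 = -3*(-30) = 90)
-413*(b + 186) = -413*(90 + 186) = -413*276 = -113988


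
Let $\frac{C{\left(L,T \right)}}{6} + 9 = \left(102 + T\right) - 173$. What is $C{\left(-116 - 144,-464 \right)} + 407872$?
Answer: $404608$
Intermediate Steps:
$C{\left(L,T \right)} = -480 + 6 T$ ($C{\left(L,T \right)} = -54 + 6 \left(\left(102 + T\right) - 173\right) = -54 + 6 \left(-71 + T\right) = -54 + \left(-426 + 6 T\right) = -480 + 6 T$)
$C{\left(-116 - 144,-464 \right)} + 407872 = \left(-480 + 6 \left(-464\right)\right) + 407872 = \left(-480 - 2784\right) + 407872 = -3264 + 407872 = 404608$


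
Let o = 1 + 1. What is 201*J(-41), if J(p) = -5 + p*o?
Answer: -17487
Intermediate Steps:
o = 2
J(p) = -5 + 2*p (J(p) = -5 + p*2 = -5 + 2*p)
201*J(-41) = 201*(-5 + 2*(-41)) = 201*(-5 - 82) = 201*(-87) = -17487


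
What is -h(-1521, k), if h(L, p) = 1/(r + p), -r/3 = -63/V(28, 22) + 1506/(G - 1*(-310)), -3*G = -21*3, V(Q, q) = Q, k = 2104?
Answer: -1324/2776561 ≈ -0.00047685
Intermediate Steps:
G = 21 (G = -(-7)*3 = -⅓*(-63) = 21)
r = -9135/1324 (r = -3*(-63/28 + 1506/(21 - 1*(-310))) = -3*(-63*1/28 + 1506/(21 + 310)) = -3*(-9/4 + 1506/331) = -3*3045/1324 = -9135/1324 ≈ -6.8995)
h(L, p) = 1/(-9135/1324 + p)
-h(-1521, k) = -1324/(-9135 + 1324*2104) = -1324/(-9135 + 2785696) = -1324/2776561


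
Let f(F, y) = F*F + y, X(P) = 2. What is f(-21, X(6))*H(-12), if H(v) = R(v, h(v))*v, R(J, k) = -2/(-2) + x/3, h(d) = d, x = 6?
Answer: -15948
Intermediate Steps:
R(J, k) = 3 (R(J, k) = -2/(-2) + 6/3 = -2*(-½) + 6*(⅓) = 1 + 2 = 3)
f(F, y) = y + F² (f(F, y) = F² + y = y + F²)
H(v) = 3*v
f(-21, X(6))*H(-12) = (2 + (-21)²)*(3*(-12)) = (2 + 441)*(-36) = 443*(-36) = -15948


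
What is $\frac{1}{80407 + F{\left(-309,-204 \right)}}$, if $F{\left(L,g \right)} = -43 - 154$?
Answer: $\frac{1}{80210} \approx 1.2467 \cdot 10^{-5}$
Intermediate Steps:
$F{\left(L,g \right)} = -197$
$\frac{1}{80407 + F{\left(-309,-204 \right)}} = \frac{1}{80407 - 197} = \frac{1}{80210}$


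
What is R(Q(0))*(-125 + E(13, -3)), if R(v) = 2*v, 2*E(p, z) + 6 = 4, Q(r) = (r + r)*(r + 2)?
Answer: 0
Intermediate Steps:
Q(r) = 2*r*(2 + r) (Q(r) = (2*r)*(2 + r) = 2*r*(2 + r))
E(p, z) = -1 (E(p, z) = -3 + (½)*4 = -3 + 2 = -1)
R(Q(0))*(-125 + E(13, -3)) = (2*(2*0*(2 + 0)))*(-125 - 1) = (2*(2*0*2))*(-126) = (2*0)*(-126) = 0*(-126) = 0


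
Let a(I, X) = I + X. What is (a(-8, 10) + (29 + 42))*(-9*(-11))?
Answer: 7227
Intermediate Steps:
(a(-8, 10) + (29 + 42))*(-9*(-11)) = ((-8 + 10) + (29 + 42))*(-9*(-11)) = (2 + 71)*99 = 73*99 = 7227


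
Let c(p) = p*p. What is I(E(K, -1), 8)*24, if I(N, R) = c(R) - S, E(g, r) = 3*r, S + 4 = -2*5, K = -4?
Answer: 1872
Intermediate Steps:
c(p) = p²
S = -14 (S = -4 - 2*5 = -4 - 10 = -14)
I(N, R) = 14 + R² (I(N, R) = R² - 1*(-14) = R² + 14 = 14 + R²)
I(E(K, -1), 8)*24 = (14 + 8²)*24 = (14 + 64)*24 = 78*24 = 1872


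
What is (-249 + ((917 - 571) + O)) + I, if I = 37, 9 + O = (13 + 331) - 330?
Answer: 139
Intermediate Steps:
O = 5 (O = -9 + ((13 + 331) - 330) = -9 + (344 - 330) = -9 + 14 = 5)
(-249 + ((917 - 571) + O)) + I = (-249 + ((917 - 571) + 5)) + 37 = (-249 + (346 + 5)) + 37 = (-249 + 351) + 37 = 102 + 37 = 139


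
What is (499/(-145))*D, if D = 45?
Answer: -4491/29 ≈ -154.86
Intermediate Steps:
(499/(-145))*D = (499/(-145))*45 = (499*(-1/145))*45 = -499/145*45 = -4491/29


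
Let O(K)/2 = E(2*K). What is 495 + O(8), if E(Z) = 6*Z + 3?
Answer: 693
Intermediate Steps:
E(Z) = 3 + 6*Z
O(K) = 6 + 24*K (O(K) = 2*(3 + 6*(2*K)) = 2*(3 + 12*K) = 6 + 24*K)
495 + O(8) = 495 + (6 + 24*8) = 495 + (6 + 192) = 495 + 198 = 693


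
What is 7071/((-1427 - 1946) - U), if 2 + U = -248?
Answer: -2357/1041 ≈ -2.2642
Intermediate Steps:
U = -250 (U = -2 - 248 = -250)
7071/((-1427 - 1946) - U) = 7071/((-1427 - 1946) - 1*(-250)) = 7071/(-3373 + 250) = 7071/(-3123) = 7071*(-1/3123) = -2357/1041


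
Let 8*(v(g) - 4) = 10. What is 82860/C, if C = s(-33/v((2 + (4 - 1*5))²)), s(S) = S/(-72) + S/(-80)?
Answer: 104403600/209 ≈ 4.9954e+5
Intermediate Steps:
v(g) = 21/4 (v(g) = 4 + (⅛)*10 = 4 + 5/4 = 21/4)
s(S) = -19*S/720 (s(S) = S*(-1/72) + S*(-1/80) = -S/72 - S/80 = -19*S/720)
C = 209/1260 (C = -(-209)/(240*21/4) = -(-209)*4/(240*21) = -19/720*(-44/7) = 209/1260 ≈ 0.16587)
82860/C = 82860/(209/1260) = 82860*(1260/209) = 104403600/209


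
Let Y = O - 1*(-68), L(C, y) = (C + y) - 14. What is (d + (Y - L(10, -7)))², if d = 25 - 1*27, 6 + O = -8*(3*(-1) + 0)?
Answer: 9025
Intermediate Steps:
L(C, y) = -14 + C + y
O = 18 (O = -6 - 8*(3*(-1) + 0) = -6 - 8*(-3 + 0) = -6 - 8*(-3) = -6 + 24 = 18)
d = -2 (d = 25 - 27 = -2)
Y = 86 (Y = 18 - 1*(-68) = 18 + 68 = 86)
(d + (Y - L(10, -7)))² = (-2 + (86 - (-14 + 10 - 7)))² = (-2 + (86 - 1*(-11)))² = (-2 + (86 + 11))² = (-2 + 97)² = 95² = 9025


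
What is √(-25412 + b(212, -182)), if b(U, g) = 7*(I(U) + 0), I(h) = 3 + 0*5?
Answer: I*√25391 ≈ 159.35*I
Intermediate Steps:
I(h) = 3 (I(h) = 3 + 0 = 3)
b(U, g) = 21 (b(U, g) = 7*(3 + 0) = 7*3 = 21)
√(-25412 + b(212, -182)) = √(-25412 + 21) = √(-25391) = I*√25391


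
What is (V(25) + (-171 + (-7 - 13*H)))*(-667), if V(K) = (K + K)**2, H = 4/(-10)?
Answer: -7761212/5 ≈ -1.5522e+6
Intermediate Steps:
H = -2/5 (H = 4*(-1/10) = -2/5 ≈ -0.40000)
V(K) = 4*K**2 (V(K) = (2*K)**2 = 4*K**2)
(V(25) + (-171 + (-7 - 13*H)))*(-667) = (4*25**2 + (-171 + (-7 - 13*(-2/5))))*(-667) = (4*625 + (-171 + (-7 + 26/5)))*(-667) = (2500 + (-171 - 9/5))*(-667) = (2500 - 864/5)*(-667) = (11636/5)*(-667) = -7761212/5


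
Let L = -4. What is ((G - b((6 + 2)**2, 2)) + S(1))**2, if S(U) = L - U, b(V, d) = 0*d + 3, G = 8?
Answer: 0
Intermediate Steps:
b(V, d) = 3 (b(V, d) = 0 + 3 = 3)
S(U) = -4 - U
((G - b((6 + 2)**2, 2)) + S(1))**2 = ((8 - 1*3) + (-4 - 1*1))**2 = ((8 - 3) + (-4 - 1))**2 = (5 - 5)**2 = 0**2 = 0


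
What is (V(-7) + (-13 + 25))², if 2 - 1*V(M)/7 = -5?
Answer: 3721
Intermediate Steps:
V(M) = 49 (V(M) = 14 - 7*(-5) = 14 + 35 = 49)
(V(-7) + (-13 + 25))² = (49 + (-13 + 25))² = (49 + 12)² = 61² = 3721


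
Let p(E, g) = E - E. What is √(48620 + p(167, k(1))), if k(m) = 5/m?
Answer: 2*√12155 ≈ 220.50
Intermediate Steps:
p(E, g) = 0
√(48620 + p(167, k(1))) = √(48620 + 0) = √48620 = 2*√12155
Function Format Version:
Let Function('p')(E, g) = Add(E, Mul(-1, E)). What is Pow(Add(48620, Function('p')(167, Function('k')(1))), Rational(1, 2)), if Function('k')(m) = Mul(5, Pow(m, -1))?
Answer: Mul(2, Pow(12155, Rational(1, 2))) ≈ 220.50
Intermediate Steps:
Function('p')(E, g) = 0
Pow(Add(48620, Function('p')(167, Function('k')(1))), Rational(1, 2)) = Pow(Add(48620, 0), Rational(1, 2)) = Pow(48620, Rational(1, 2)) = Mul(2, Pow(12155, Rational(1, 2)))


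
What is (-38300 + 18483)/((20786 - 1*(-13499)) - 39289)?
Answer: 19817/5004 ≈ 3.9602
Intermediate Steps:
(-38300 + 18483)/((20786 - 1*(-13499)) - 39289) = -19817/((20786 + 13499) - 39289) = -19817/(34285 - 39289) = -19817/(-5004) = -19817*(-1/5004) = 19817/5004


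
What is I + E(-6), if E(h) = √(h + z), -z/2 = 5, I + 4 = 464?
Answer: 460 + 4*I ≈ 460.0 + 4.0*I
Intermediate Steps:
I = 460 (I = -4 + 464 = 460)
z = -10 (z = -2*5 = -10)
E(h) = √(-10 + h) (E(h) = √(h - 10) = √(-10 + h))
I + E(-6) = 460 + √(-10 - 6) = 460 + √(-16) = 460 + 4*I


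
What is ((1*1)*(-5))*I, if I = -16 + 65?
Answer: -245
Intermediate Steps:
I = 49
((1*1)*(-5))*I = ((1*1)*(-5))*49 = (1*(-5))*49 = -5*49 = -245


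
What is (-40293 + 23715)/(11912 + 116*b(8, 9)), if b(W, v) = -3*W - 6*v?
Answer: -8289/1432 ≈ -5.7884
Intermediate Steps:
b(W, v) = -6*v - 3*W
(-40293 + 23715)/(11912 + 116*b(8, 9)) = (-40293 + 23715)/(11912 + 116*(-6*9 - 3*8)) = -16578/(11912 + 116*(-54 - 24)) = -16578/(11912 + 116*(-78)) = -16578/(11912 - 9048) = -16578/2864 = -16578*1/2864 = -8289/1432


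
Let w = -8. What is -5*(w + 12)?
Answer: -20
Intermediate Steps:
-5*(w + 12) = -5*(-8 + 12) = -5*4 = -20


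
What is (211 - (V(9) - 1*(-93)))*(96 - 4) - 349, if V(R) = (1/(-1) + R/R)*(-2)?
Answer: 10507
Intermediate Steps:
V(R) = 0 (V(R) = (1*(-1) + 1)*(-2) = (-1 + 1)*(-2) = 0*(-2) = 0)
(211 - (V(9) - 1*(-93)))*(96 - 4) - 349 = (211 - (0 - 1*(-93)))*(96 - 4) - 349 = (211 - (0 + 93))*92 - 349 = (211 - 1*93)*92 - 349 = (211 - 93)*92 - 349 = 118*92 - 349 = 10856 - 349 = 10507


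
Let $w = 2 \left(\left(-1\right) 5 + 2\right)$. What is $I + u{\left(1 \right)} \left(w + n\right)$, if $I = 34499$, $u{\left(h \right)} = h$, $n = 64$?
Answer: $34557$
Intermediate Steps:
$w = -6$ ($w = 2 \left(-5 + 2\right) = 2 \left(-3\right) = -6$)
$I + u{\left(1 \right)} \left(w + n\right) = 34499 + 1 \left(-6 + 64\right) = 34499 + 1 \cdot 58 = 34499 + 58 = 34557$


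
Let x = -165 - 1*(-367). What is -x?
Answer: -202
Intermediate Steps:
x = 202 (x = -165 + 367 = 202)
-x = -1*202 = -202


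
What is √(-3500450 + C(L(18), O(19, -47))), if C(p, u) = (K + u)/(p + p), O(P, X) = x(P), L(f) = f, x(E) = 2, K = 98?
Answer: 5*I*√1260161/3 ≈ 1870.9*I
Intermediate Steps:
O(P, X) = 2
C(p, u) = (98 + u)/(2*p) (C(p, u) = (98 + u)/(p + p) = (98 + u)/((2*p)) = (98 + u)*(1/(2*p)) = (98 + u)/(2*p))
√(-3500450 + C(L(18), O(19, -47))) = √(-3500450 + (½)*(98 + 2)/18) = √(-3500450 + (½)*(1/18)*100) = √(-3500450 + 25/9) = √(-31504025/9) = 5*I*√1260161/3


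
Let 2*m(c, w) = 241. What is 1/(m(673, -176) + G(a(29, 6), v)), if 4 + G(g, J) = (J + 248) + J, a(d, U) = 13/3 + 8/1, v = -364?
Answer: -2/727 ≈ -0.0027510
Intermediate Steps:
m(c, w) = 241/2 (m(c, w) = (½)*241 = 241/2)
a(d, U) = 37/3 (a(d, U) = 13*(⅓) + 8*1 = 13/3 + 8 = 37/3)
G(g, J) = 244 + 2*J (G(g, J) = -4 + ((J + 248) + J) = -4 + ((248 + J) + J) = -4 + (248 + 2*J) = 244 + 2*J)
1/(m(673, -176) + G(a(29, 6), v)) = 1/(241/2 + (244 + 2*(-364))) = 1/(241/2 + (244 - 728)) = 1/(241/2 - 484) = 1/(-727/2) = -2/727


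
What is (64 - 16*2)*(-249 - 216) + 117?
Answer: -14763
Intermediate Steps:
(64 - 16*2)*(-249 - 216) + 117 = (64 - 32)*(-465) + 117 = 32*(-465) + 117 = -14880 + 117 = -14763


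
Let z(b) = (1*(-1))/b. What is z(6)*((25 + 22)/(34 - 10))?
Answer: -47/144 ≈ -0.32639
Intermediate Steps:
z(b) = -1/b
z(6)*((25 + 22)/(34 - 10)) = (-1/6)*((25 + 22)/(34 - 10)) = (-1*⅙)*(47/24) = -47/(6*24) = -⅙*47/24 = -47/144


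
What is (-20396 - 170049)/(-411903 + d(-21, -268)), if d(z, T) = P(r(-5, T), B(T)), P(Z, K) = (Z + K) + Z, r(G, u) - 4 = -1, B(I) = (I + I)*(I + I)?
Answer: 190445/124601 ≈ 1.5284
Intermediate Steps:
B(I) = 4*I² (B(I) = (2*I)*(2*I) = 4*I²)
r(G, u) = 3 (r(G, u) = 4 - 1 = 3)
P(Z, K) = K + 2*Z (P(Z, K) = (K + Z) + Z = K + 2*Z)
d(z, T) = 6 + 4*T² (d(z, T) = 4*T² + 2*3 = 4*T² + 6 = 6 + 4*T²)
(-20396 - 170049)/(-411903 + d(-21, -268)) = (-20396 - 170049)/(-411903 + (6 + 4*(-268)²)) = -190445/(-411903 + (6 + 4*71824)) = -190445/(-411903 + (6 + 287296)) = -190445/(-411903 + 287302) = -190445/(-124601) = -190445*(-1/124601) = 190445/124601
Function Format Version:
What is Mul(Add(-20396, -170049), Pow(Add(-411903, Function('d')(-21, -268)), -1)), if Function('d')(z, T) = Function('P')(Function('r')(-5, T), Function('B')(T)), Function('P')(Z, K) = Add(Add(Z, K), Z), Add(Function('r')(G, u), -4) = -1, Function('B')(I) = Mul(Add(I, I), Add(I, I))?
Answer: Rational(190445, 124601) ≈ 1.5284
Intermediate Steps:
Function('B')(I) = Mul(4, Pow(I, 2)) (Function('B')(I) = Mul(Mul(2, I), Mul(2, I)) = Mul(4, Pow(I, 2)))
Function('r')(G, u) = 3 (Function('r')(G, u) = Add(4, -1) = 3)
Function('P')(Z, K) = Add(K, Mul(2, Z)) (Function('P')(Z, K) = Add(Add(K, Z), Z) = Add(K, Mul(2, Z)))
Function('d')(z, T) = Add(6, Mul(4, Pow(T, 2))) (Function('d')(z, T) = Add(Mul(4, Pow(T, 2)), Mul(2, 3)) = Add(Mul(4, Pow(T, 2)), 6) = Add(6, Mul(4, Pow(T, 2))))
Mul(Add(-20396, -170049), Pow(Add(-411903, Function('d')(-21, -268)), -1)) = Mul(Add(-20396, -170049), Pow(Add(-411903, Add(6, Mul(4, Pow(-268, 2)))), -1)) = Mul(-190445, Pow(Add(-411903, Add(6, Mul(4, 71824))), -1)) = Mul(-190445, Pow(Add(-411903, Add(6, 287296)), -1)) = Mul(-190445, Pow(Add(-411903, 287302), -1)) = Mul(-190445, Pow(-124601, -1)) = Mul(-190445, Rational(-1, 124601)) = Rational(190445, 124601)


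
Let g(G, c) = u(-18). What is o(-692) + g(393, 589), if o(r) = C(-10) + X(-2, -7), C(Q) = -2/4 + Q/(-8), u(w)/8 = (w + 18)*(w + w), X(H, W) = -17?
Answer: -65/4 ≈ -16.250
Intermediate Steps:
u(w) = 16*w*(18 + w) (u(w) = 8*((w + 18)*(w + w)) = 8*((18 + w)*(2*w)) = 8*(2*w*(18 + w)) = 16*w*(18 + w))
C(Q) = -1/2 - Q/8 (C(Q) = -2*1/4 + Q*(-1/8) = -1/2 - Q/8)
g(G, c) = 0 (g(G, c) = 16*(-18)*(18 - 18) = 16*(-18)*0 = 0)
o(r) = -65/4 (o(r) = (-1/2 - 1/8*(-10)) - 17 = (-1/2 + 5/4) - 17 = 3/4 - 17 = -65/4)
o(-692) + g(393, 589) = -65/4 + 0 = -65/4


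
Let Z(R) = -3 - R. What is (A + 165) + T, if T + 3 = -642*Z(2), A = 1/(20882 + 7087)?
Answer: 94311469/27969 ≈ 3372.0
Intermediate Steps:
A = 1/27969 ≈ 3.5754e-5
T = 3207 (T = -3 - 642*(-3 - 1*2) = -3 - 642*(-3 - 2) = -3 - 642*(-5) = -3 + 3210 = 3207)
(A + 165) + T = (1/27969 + 165) + 3207 = 4614886/27969 + 3207 = 94311469/27969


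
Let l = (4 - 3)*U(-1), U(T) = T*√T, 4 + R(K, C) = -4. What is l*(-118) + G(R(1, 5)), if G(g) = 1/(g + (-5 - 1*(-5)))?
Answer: -⅛ + 118*I ≈ -0.125 + 118.0*I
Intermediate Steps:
R(K, C) = -8 (R(K, C) = -4 - 4 = -8)
U(T) = T^(3/2)
l = -I (l = (4 - 3)*(-1)^(3/2) = 1*(-I) = -I ≈ -1.0*I)
G(g) = 1/g (G(g) = 1/(g + (-5 + 5)) = 1/(g + 0) = 1/g)
l*(-118) + G(R(1, 5)) = -I*(-118) + 1/(-8) = 118*I - ⅛ = -⅛ + 118*I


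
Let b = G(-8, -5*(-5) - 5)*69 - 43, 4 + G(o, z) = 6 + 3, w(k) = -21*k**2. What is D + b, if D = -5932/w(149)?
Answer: 140804674/466221 ≈ 302.01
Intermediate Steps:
G(o, z) = 5 (G(o, z) = -4 + (6 + 3) = -4 + 9 = 5)
D = 5932/466221 (D = -5932/((-21*149**2)) = -5932/((-21*22201)) = -5932/(-466221) = -5932*(-1/466221) = 5932/466221 ≈ 0.012724)
b = 302 (b = 5*69 - 43 = 345 - 43 = 302)
D + b = 5932/466221 + 302 = 140804674/466221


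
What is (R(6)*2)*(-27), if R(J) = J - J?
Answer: 0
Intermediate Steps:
R(J) = 0
(R(6)*2)*(-27) = (0*2)*(-27) = 0*(-27) = 0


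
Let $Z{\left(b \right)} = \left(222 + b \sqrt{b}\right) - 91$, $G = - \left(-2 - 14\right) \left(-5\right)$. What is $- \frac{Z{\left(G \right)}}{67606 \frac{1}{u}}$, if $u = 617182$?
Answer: $- \frac{40425421}{33803} + \frac{98749120 i \sqrt{5}}{33803} \approx -1195.9 + 6532.3 i$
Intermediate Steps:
$G = -80$ ($G = - \left(-16\right) \left(-5\right) = \left(-1\right) 80 = -80$)
$Z{\left(b \right)} = 131 + b^{\frac{3}{2}}$ ($Z{\left(b \right)} = \left(222 + b^{\frac{3}{2}}\right) - 91 = 131 + b^{\frac{3}{2}}$)
$- \frac{Z{\left(G \right)}}{67606 \frac{1}{u}} = - \frac{131 + \left(-80\right)^{\frac{3}{2}}}{67606 \cdot \frac{1}{617182}} = - \frac{131 - 320 i \sqrt{5}}{67606 \cdot \frac{1}{617182}} = - \frac{131 - 320 i \sqrt{5}}{\frac{33803}{308591}} = - \frac{\left(131 - 320 i \sqrt{5}\right) 308591}{33803} = - (\frac{40425421}{33803} - \frac{98749120 i \sqrt{5}}{33803}) = - \frac{40425421}{33803} + \frac{98749120 i \sqrt{5}}{33803}$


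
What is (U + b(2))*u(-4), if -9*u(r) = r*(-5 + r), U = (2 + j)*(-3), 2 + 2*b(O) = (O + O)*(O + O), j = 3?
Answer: 32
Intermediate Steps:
b(O) = -1 + 2*O² (b(O) = -1 + ((O + O)*(O + O))/2 = -1 + ((2*O)*(2*O))/2 = -1 + (4*O²)/2 = -1 + 2*O²)
U = -15 (U = (2 + 3)*(-3) = 5*(-3) = -15)
u(r) = -r*(-5 + r)/9
(U + b(2))*u(-4) = (-15 + (-1 + 2*2²))*((⅑)*(-4)*(5 - 1*(-4))) = (-15 + (-1 + 2*4))*((⅑)*(-4)*(5 + 4)) = (-15 + (-1 + 8))*((⅑)*(-4)*9) = (-15 + 7)*(-4) = -8*(-4) = 32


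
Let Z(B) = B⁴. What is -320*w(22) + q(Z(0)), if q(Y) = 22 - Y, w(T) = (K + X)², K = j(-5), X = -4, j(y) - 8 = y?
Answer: -298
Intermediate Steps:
j(y) = 8 + y
K = 3 (K = 8 - 5 = 3)
w(T) = 1 (w(T) = (3 - 4)² = (-1)² = 1)
-320*w(22) + q(Z(0)) = -320*1 + (22 - 1*0⁴) = -320 + (22 - 1*0) = -320 + (22 + 0) = -320 + 22 = -298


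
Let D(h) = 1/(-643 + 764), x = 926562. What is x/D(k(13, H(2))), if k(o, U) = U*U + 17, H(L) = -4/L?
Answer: 112114002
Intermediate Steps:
k(o, U) = 17 + U² (k(o, U) = U² + 17 = 17 + U²)
D(h) = 1/121
x/D(k(13, H(2))) = 926562/(1/121) = 926562*121 = 112114002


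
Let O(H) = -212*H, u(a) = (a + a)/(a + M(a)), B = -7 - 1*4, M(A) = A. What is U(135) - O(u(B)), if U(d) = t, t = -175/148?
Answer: 31201/148 ≈ 210.82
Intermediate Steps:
t = -175/148 (t = -175*1/148 = -175/148 ≈ -1.1824)
U(d) = -175/148
B = -11 (B = -7 - 4 = -11)
u(a) = 1 (u(a) = (a + a)/(a + a) = (2*a)/((2*a)) = (2*a)*(1/(2*a)) = 1)
U(135) - O(u(B)) = -175/148 - (-212) = -175/148 - 1*(-212) = -175/148 + 212 = 31201/148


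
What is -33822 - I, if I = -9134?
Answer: -24688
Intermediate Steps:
-33822 - I = -33822 - 1*(-9134) = -33822 + 9134 = -24688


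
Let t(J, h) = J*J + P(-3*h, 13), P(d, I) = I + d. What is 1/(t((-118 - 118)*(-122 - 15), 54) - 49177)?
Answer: 1/1045308898 ≈ 9.5666e-10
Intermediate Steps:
t(J, h) = 13 + J² - 3*h (t(J, h) = J*J + (13 - 3*h) = J² + (13 - 3*h) = 13 + J² - 3*h)
1/(t((-118 - 118)*(-122 - 15), 54) - 49177) = 1/((13 + ((-118 - 118)*(-122 - 15))² - 3*54) - 49177) = 1/((13 + (-236*(-137))² - 162) - 49177) = 1/((13 + 32332² - 162) - 49177) = 1/((13 + 1045358224 - 162) - 49177) = 1/(1045358075 - 49177) = 1/1045308898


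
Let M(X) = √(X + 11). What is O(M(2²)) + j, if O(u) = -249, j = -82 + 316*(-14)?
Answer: -4755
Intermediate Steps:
M(X) = √(11 + X)
j = -4506 (j = -82 - 4424 = -4506)
O(M(2²)) + j = -249 - 4506 = -4755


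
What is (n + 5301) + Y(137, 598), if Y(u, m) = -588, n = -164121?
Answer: -159408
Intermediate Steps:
(n + 5301) + Y(137, 598) = (-164121 + 5301) - 588 = -158820 - 588 = -159408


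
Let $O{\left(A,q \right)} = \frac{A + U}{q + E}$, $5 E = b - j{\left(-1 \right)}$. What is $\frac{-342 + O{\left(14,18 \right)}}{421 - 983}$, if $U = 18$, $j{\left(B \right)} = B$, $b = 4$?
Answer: $\frac{3233}{5339} \approx 0.60554$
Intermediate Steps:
$E = 1$ ($E = \frac{4 - -1}{5} = \frac{4 + 1}{5} = \frac{1}{5} \cdot 5 = 1$)
$O{\left(A,q \right)} = \frac{18 + A}{1 + q}$ ($O{\left(A,q \right)} = \frac{A + 18}{q + 1} = \frac{18 + A}{1 + q}$)
$\frac{-342 + O{\left(14,18 \right)}}{421 - 983} = \frac{-342 + \frac{18 + 14}{1 + 18}}{421 - 983} = \frac{-342 + \frac{1}{19} \cdot 32}{-562} = - \frac{-342 + \frac{1}{19} \cdot 32}{562} = - \frac{-342 + \frac{32}{19}}{562} = \left(- \frac{1}{562}\right) \left(- \frac{6466}{19}\right) = \frac{3233}{5339}$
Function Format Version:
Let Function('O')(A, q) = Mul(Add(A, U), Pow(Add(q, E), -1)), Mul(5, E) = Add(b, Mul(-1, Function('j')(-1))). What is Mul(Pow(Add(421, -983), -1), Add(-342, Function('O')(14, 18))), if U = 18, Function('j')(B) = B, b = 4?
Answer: Rational(3233, 5339) ≈ 0.60554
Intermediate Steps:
E = 1 (E = Mul(Rational(1, 5), Add(4, Mul(-1, -1))) = Mul(Rational(1, 5), Add(4, 1)) = Mul(Rational(1, 5), 5) = 1)
Function('O')(A, q) = Mul(Pow(Add(1, q), -1), Add(18, A)) (Function('O')(A, q) = Mul(Add(A, 18), Pow(Add(q, 1), -1)) = Mul(Add(18, A), Pow(Add(1, q), -1)) = Mul(Pow(Add(1, q), -1), Add(18, A)))
Mul(Pow(Add(421, -983), -1), Add(-342, Function('O')(14, 18))) = Mul(Pow(Add(421, -983), -1), Add(-342, Mul(Pow(Add(1, 18), -1), Add(18, 14)))) = Mul(Pow(-562, -1), Add(-342, Mul(Pow(19, -1), 32))) = Mul(Rational(-1, 562), Add(-342, Mul(Rational(1, 19), 32))) = Mul(Rational(-1, 562), Add(-342, Rational(32, 19))) = Mul(Rational(-1, 562), Rational(-6466, 19)) = Rational(3233, 5339)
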